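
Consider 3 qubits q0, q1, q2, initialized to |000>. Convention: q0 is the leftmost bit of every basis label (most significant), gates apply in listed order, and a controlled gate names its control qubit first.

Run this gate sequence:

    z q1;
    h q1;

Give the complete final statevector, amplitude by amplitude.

The resulting statevector has amplitude sqrt(2)/2 on |000>, sqrt(2)/2 on |010>, and 0 on every other basis state.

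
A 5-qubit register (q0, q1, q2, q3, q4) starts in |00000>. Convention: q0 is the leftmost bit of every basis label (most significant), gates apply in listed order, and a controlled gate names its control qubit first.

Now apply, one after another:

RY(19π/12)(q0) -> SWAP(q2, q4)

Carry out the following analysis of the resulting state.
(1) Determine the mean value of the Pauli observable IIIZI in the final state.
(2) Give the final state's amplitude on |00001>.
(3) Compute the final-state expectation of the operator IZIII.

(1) The expectation value of IIIZI is 1.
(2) The final state's coefficient on |00001> equals 0.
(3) The expectation value of IZIII is 1.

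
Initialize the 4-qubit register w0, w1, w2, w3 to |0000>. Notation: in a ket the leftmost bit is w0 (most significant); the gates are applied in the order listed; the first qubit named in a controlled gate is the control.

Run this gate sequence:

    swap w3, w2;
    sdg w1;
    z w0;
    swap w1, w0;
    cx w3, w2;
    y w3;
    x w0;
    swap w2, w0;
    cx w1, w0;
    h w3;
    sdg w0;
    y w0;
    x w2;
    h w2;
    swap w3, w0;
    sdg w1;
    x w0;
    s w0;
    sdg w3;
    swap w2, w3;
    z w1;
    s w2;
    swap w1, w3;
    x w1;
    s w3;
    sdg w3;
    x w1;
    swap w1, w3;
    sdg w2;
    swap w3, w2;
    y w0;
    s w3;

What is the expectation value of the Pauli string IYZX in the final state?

The expectation value of IYZX is 0.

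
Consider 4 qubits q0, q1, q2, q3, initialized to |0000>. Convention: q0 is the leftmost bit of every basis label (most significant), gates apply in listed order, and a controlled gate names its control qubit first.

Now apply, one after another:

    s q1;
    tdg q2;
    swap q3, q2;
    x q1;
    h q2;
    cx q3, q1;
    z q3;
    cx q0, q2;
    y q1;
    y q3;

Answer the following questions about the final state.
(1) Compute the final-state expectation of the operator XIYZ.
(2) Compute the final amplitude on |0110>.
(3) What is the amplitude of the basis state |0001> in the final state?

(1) In the final state, XIYZ has expectation 0.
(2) The final state's coefficient on |0110> equals 0.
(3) |0001> carries amplitude sqrt(2)/2 in the final state.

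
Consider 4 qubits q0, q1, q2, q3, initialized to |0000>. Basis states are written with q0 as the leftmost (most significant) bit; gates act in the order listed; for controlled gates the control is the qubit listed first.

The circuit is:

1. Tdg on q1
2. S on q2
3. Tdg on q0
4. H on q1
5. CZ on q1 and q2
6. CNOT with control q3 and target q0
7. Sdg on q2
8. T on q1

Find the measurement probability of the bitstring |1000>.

A full measurement returns |1000> with probability 0.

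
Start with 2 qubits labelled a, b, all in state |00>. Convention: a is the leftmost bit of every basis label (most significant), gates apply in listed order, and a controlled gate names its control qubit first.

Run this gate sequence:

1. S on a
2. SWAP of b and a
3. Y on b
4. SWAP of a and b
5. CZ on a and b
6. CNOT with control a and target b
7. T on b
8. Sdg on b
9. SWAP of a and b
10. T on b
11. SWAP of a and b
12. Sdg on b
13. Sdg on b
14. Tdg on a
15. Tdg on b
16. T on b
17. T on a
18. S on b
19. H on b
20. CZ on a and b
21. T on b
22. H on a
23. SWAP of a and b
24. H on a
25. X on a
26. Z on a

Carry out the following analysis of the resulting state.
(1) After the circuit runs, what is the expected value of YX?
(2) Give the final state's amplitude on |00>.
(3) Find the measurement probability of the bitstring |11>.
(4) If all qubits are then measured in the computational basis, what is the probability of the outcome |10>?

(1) The expectation value of YX is sqrt(2)/2. Key observation: the block from step 13 through step 18 cancels to the identity and can be dropped.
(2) The amplitude on |00> is sqrt(2)*(1 - exp(I*pi/4))/4.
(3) A full measurement returns |11> with probability sqrt(2)/8 + 1/4.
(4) A full measurement returns |10> with probability sqrt(2)/8 + 1/4.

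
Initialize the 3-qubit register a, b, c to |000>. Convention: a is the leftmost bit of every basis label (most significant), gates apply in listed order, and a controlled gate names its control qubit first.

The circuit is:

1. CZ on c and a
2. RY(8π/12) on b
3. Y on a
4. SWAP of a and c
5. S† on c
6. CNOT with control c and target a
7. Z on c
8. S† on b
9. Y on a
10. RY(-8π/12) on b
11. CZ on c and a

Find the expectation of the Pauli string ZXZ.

In the final state, ZXZ has expectation -sqrt(3)/4.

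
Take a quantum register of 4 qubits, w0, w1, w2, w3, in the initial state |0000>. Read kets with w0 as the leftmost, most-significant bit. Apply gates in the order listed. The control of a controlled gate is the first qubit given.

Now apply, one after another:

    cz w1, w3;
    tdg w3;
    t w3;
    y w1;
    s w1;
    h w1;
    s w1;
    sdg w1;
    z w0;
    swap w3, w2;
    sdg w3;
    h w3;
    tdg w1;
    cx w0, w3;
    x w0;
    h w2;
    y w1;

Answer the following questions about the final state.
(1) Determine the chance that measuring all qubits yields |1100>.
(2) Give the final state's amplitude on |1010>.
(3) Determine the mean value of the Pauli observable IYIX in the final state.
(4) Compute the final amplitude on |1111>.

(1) A full measurement returns |1100> with probability 1/8.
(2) The amplitude on |1010> is -sqrt(2)*exp(I*pi/4)/4.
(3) The expectation value of IYIX is sqrt(2)/2.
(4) The final state's coefficient on |1111> equals -sqrt(2)*I/4.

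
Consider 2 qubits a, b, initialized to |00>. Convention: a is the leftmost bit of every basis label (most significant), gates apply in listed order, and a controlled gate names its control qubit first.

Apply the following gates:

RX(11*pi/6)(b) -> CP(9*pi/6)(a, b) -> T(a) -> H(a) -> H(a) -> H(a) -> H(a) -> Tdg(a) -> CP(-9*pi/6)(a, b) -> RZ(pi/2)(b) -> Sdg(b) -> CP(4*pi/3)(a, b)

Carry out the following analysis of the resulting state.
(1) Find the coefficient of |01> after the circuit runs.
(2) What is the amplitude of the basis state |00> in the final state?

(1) The final state's coefficient on |01> equals (-sqrt(6) + sqrt(2))*exp(I*pi/4)/4. Key observation: the block from step 2 through step 9 cancels to the identity and can be dropped.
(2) The final state's coefficient on |00> equals (sqrt(2) + sqrt(6))*exp(3*I*pi/4)/4.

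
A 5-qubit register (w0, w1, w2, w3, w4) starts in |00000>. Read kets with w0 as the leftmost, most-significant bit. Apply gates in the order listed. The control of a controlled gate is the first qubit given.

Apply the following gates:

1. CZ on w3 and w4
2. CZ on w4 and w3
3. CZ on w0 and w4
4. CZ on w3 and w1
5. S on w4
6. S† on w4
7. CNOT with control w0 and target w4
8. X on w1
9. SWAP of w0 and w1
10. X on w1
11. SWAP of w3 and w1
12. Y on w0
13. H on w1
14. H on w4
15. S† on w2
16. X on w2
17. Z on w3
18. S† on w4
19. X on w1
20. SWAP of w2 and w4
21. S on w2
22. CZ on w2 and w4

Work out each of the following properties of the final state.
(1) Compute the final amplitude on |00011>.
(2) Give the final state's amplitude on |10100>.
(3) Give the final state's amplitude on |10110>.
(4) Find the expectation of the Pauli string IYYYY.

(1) |00011> carries amplitude I/2 in the final state. Key observation: steps 5-6 multiply out to the identity, so the circuit reduces to the remaining gates.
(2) The final state's coefficient on |10100> equals 0.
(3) |10110> carries amplitude 0 in the final state.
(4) The expectation value of IYYYY is 0.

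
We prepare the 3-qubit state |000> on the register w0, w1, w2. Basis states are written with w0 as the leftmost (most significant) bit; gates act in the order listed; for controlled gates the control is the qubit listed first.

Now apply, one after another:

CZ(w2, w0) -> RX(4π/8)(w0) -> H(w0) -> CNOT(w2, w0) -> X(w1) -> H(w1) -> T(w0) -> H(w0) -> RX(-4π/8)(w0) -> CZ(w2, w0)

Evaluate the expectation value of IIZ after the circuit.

In the final state, IIZ has expectation 1.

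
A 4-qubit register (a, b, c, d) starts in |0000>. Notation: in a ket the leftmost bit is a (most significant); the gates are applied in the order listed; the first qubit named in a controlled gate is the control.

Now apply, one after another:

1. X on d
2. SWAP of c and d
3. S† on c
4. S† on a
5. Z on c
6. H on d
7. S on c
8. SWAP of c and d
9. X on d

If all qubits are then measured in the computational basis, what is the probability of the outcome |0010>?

A full measurement returns |0010> with probability 1/2.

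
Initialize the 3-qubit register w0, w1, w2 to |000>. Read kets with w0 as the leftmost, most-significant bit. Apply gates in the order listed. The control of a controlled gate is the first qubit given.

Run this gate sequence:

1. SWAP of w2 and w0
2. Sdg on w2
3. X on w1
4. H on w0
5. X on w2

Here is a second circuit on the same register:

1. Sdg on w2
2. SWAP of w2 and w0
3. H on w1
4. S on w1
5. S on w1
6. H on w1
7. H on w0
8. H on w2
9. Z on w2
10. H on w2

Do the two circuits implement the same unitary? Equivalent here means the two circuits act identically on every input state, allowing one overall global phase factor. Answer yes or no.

No: there is an input state on which the two circuits produce genuinely different outputs (not merely differing by a phase).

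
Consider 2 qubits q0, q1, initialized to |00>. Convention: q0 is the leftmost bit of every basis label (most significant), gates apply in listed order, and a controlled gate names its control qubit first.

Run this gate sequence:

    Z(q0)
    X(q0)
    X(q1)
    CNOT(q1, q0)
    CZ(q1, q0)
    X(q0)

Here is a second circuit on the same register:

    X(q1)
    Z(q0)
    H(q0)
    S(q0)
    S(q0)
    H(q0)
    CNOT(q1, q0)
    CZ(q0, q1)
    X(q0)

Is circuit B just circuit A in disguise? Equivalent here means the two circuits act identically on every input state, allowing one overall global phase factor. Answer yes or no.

Yes — the two circuits implement the same unitary up to a global phase.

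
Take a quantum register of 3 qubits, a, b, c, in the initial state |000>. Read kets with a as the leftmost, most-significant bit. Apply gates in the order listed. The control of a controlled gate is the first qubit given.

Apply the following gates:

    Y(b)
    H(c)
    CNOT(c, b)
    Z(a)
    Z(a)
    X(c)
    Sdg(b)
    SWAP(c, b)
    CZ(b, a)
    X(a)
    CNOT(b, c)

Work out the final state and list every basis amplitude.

After the circuit, the state carries amplitude sqrt(2)*I/2 on |100>, sqrt(2)/2 on |110>, and 0 on every other basis state.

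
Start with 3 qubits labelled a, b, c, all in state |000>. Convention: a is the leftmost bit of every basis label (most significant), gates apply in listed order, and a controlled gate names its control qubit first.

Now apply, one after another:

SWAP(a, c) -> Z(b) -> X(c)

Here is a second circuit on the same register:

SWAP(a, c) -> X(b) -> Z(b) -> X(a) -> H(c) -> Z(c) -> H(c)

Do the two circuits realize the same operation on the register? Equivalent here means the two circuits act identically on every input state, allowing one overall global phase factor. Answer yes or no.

No: there is an input state on which the two circuits produce genuinely different outputs (not merely differing by a phase).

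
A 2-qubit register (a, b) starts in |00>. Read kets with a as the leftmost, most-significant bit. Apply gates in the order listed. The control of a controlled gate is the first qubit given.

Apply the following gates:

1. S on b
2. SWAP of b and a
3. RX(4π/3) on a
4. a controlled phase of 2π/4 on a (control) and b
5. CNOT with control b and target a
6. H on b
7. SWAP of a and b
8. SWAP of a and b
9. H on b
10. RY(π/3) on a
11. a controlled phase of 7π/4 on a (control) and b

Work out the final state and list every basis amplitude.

After the circuit, the state carries amplitude sqrt(3)*(-1 + I)/4 on |00>, 0 on |01>, -1/4 - 3*I/4 on |10>, 0 on |11>. Key observation: gates 6-9 undo each other exactly, leaving only the rest of the circuit to track.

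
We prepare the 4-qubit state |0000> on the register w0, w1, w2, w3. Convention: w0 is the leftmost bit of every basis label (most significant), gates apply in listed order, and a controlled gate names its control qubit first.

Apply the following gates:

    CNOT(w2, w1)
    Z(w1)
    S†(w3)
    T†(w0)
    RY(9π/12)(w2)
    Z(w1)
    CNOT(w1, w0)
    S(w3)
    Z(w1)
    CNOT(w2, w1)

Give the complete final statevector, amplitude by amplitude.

The final amplitudes are sqrt(2 - sqrt(2))/2 on |0000>, sqrt(sqrt(2) + 2)/2 on |0110>, and 0 on every other basis state.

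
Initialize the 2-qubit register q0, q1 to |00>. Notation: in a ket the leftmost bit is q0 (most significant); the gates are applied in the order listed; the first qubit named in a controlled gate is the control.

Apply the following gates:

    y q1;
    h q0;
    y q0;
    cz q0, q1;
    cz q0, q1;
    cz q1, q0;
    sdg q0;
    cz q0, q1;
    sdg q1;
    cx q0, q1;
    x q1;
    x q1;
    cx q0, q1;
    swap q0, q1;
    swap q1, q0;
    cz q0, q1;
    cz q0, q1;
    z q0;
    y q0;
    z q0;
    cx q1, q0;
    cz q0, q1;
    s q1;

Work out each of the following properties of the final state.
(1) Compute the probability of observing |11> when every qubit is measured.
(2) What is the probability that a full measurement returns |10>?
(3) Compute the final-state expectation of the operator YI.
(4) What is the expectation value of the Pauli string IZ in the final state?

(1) Outcome |11> occurs with probability 1/2. Key observation: steps 10-13 multiply out to the identity, so the circuit reduces to the remaining gates.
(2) A full measurement returns |10> with probability 0.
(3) The expectation value of YI is 1.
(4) In the final state, IZ has expectation -1.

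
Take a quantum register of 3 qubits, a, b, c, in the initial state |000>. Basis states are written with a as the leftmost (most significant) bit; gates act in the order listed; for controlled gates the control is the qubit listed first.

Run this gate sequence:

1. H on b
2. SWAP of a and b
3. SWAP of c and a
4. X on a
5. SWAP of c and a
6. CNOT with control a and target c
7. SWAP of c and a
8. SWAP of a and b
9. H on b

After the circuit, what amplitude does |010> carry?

|010> carries amplitude -1/2 in the final state.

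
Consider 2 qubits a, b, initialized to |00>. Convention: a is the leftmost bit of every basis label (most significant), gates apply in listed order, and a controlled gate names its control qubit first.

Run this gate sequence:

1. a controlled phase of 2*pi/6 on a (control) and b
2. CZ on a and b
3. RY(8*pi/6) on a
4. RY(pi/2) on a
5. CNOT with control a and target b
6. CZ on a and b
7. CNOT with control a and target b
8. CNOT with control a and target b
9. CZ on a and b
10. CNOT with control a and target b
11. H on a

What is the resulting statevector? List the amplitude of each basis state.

The final amplitudes are -1/2 on |00>, 0 on |01>, -sqrt(3)/2 on |10>, 0 on |11>. Key observation: gates 5-10 undo each other exactly, leaving only the rest of the circuit to track.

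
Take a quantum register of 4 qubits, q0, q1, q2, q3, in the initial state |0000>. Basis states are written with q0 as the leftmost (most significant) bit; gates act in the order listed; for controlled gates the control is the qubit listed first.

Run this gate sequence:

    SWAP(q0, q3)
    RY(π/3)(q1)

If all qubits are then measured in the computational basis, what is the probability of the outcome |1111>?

The probability of measuring |1111> is 0.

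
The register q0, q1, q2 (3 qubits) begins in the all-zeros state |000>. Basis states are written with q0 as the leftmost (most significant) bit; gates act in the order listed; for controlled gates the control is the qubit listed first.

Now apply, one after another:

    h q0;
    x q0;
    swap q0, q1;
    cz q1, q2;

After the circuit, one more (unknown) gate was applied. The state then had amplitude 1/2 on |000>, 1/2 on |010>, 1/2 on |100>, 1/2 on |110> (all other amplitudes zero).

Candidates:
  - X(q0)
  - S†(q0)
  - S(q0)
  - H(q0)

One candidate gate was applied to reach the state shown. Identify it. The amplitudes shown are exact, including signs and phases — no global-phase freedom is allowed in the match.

It was H(q0) that produced the state shown.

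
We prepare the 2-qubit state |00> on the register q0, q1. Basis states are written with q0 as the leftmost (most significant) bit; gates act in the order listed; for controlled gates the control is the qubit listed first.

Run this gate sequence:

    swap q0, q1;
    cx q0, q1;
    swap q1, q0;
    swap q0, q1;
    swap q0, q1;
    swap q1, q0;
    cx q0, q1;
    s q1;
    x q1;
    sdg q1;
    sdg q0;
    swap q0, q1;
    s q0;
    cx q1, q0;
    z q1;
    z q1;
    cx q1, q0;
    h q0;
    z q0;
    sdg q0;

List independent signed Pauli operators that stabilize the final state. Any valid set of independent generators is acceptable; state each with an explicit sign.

The final state is stabilized by the group generated by -YI, +IZ; other independent generating sets are equally valid. Key observation: the block from step 2 through step 7 cancels to the identity and can be dropped.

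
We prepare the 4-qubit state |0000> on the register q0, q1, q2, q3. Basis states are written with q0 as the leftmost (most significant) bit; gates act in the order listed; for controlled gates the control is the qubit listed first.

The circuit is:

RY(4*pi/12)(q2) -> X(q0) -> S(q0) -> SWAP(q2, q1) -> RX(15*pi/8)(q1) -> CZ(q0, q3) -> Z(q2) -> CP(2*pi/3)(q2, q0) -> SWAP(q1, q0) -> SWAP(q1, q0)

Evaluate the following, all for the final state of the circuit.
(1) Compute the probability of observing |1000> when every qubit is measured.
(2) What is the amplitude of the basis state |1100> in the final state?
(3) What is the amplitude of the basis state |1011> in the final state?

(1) Outcome |1000> occurs with probability sqrt(sqrt(2) + 2)/8 + 1/2.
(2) The amplitude on |1100> is sqrt(3)*sin(pi/16)/2 - I*cos(pi/16)/2.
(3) The amplitude on |1011> is 0.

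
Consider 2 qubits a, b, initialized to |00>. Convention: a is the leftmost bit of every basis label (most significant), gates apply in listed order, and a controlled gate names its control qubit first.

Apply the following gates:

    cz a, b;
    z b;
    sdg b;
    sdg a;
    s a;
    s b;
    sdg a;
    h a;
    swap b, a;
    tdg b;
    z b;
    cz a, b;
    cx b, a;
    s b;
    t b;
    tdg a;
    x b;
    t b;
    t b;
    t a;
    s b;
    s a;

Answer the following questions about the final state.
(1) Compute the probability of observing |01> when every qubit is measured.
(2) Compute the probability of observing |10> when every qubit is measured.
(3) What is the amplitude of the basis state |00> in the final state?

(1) The probability of measuring |01> is 1/2. Key observation: the block from step 3 through step 6 cancels to the identity and can be dropped.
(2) Outcome |10> occurs with probability 1/2.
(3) |00> carries amplitude 0 in the final state.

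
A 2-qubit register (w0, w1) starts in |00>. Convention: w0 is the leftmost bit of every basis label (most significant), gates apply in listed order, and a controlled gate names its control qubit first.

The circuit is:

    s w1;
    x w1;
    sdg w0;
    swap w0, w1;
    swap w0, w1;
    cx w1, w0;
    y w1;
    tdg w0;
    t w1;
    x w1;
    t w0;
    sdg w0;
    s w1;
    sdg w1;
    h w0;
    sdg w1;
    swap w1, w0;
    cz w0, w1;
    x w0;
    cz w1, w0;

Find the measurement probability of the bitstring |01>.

Outcome |01> occurs with probability 1/2. Key observation: gates 4-5 undo each other exactly, leaving only the rest of the circuit to track.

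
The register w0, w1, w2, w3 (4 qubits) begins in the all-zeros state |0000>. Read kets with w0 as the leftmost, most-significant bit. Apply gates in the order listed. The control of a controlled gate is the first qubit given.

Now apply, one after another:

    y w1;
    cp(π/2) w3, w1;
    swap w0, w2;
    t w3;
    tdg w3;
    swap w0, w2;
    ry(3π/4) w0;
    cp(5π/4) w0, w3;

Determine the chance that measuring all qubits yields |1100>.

A full measurement returns |1100> with probability sqrt(2)/4 + 1/2. Key observation: steps 3-6 multiply out to the identity, so the circuit reduces to the remaining gates.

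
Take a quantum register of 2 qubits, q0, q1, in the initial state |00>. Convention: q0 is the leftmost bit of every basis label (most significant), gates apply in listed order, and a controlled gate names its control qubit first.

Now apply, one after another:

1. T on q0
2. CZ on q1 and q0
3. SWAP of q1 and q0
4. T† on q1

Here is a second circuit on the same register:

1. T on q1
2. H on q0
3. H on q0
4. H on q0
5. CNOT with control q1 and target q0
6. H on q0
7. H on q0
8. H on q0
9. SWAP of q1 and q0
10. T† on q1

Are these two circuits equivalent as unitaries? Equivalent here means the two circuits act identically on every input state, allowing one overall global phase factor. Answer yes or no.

No: there is an input state on which the two circuits produce genuinely different outputs (not merely differing by a phase).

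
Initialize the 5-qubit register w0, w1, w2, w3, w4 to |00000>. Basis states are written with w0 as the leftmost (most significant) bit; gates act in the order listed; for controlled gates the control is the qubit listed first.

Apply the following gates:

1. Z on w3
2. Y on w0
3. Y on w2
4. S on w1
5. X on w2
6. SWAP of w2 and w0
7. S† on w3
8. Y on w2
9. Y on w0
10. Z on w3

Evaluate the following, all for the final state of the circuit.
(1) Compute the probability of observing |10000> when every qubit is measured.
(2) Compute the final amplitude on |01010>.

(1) The probability of measuring |10000> is 1.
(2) |01010> carries amplitude 0 in the final state.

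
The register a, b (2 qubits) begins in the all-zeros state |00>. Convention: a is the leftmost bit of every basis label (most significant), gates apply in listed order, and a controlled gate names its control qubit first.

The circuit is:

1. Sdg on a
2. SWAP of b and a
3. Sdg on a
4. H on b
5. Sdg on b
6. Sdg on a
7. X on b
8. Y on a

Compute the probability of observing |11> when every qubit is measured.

A full measurement returns |11> with probability 1/2.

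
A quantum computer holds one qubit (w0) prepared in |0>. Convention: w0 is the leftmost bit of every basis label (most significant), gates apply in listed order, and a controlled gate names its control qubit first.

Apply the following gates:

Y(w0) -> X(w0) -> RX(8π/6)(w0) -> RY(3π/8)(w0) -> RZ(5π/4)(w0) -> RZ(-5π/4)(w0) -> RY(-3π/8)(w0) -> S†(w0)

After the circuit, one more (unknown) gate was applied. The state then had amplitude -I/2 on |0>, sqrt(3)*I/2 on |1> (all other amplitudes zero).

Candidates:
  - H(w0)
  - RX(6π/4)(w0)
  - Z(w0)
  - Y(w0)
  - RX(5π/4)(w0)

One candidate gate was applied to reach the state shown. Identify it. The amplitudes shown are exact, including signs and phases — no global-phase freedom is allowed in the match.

The unique candidate consistent with the amplitudes is Z(w0). Key observation: the block from step 4 through step 7 cancels to the identity and can be dropped.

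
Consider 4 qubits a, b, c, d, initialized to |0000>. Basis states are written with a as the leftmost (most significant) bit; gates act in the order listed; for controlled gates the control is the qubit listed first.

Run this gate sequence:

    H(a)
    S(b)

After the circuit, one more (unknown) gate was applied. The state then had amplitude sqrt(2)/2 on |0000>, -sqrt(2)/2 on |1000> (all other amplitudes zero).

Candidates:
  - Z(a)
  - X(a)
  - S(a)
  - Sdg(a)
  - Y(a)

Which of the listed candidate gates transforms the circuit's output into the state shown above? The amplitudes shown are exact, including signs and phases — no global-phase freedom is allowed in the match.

The applied gate was Z(a).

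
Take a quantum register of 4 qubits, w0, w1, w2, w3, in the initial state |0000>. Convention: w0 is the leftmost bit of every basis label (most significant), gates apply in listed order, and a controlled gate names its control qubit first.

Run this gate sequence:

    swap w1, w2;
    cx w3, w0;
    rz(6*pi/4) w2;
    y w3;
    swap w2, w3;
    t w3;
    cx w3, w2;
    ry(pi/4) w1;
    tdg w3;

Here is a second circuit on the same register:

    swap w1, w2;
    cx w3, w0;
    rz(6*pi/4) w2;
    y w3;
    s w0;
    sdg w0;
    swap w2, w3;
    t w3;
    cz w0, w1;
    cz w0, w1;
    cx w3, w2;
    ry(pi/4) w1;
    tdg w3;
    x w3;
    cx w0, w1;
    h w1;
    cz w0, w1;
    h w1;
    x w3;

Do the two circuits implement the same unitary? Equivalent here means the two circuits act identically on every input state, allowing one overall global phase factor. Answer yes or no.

Yes: on every input state the two circuits agree up to one overall phase factor.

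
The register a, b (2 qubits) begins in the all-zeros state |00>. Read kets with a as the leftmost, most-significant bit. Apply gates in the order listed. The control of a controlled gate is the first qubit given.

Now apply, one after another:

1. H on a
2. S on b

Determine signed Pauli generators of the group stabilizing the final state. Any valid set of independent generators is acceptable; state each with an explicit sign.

The final state is stabilized by the group generated by +XI, +IZ; other independent generating sets are equally valid.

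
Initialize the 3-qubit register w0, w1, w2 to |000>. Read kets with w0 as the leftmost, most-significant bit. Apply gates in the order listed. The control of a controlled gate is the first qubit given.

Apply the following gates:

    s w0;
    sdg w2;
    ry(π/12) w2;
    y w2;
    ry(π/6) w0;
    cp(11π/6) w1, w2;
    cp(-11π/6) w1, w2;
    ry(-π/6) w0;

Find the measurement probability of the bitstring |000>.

Outcome |000> occurs with probability -sqrt(6)/8 - sqrt(2)/8 + 1/2. Key observation: steps 5-8 multiply out to the identity, so the circuit reduces to the remaining gates.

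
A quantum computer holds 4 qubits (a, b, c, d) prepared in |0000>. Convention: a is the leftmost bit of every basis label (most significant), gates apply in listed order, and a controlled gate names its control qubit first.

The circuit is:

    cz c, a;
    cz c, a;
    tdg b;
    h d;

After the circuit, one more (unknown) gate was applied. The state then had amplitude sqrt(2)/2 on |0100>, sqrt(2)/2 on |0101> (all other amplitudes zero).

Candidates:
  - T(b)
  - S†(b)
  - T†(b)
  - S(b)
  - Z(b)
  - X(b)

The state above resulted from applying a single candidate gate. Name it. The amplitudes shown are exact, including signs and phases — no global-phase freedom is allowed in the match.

The unique candidate consistent with the amplitudes is X(b). Key observation: steps 1-2 multiply out to the identity, so the circuit reduces to the remaining gates.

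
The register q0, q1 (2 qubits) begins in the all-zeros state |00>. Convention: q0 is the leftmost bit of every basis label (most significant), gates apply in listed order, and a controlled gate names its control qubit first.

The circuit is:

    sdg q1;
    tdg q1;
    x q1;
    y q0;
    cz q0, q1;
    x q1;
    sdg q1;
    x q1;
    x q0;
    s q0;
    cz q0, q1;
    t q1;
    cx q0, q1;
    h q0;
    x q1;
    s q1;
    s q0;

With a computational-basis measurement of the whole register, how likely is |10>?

Outcome |10> occurs with probability 1/2.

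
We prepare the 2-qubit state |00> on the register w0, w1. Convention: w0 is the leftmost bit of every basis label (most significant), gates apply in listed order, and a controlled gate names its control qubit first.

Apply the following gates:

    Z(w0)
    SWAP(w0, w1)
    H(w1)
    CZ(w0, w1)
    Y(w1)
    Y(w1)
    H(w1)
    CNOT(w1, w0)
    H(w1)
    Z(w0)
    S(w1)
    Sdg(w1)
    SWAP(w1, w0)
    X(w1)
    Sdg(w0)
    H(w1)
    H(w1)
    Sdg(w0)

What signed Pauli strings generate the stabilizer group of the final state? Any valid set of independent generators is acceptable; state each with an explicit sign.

The stabilizer group can be generated by -XI, -IZ, among other valid generating sets. Key observation: the block from step 11 through step 12 cancels to the identity and can be dropped.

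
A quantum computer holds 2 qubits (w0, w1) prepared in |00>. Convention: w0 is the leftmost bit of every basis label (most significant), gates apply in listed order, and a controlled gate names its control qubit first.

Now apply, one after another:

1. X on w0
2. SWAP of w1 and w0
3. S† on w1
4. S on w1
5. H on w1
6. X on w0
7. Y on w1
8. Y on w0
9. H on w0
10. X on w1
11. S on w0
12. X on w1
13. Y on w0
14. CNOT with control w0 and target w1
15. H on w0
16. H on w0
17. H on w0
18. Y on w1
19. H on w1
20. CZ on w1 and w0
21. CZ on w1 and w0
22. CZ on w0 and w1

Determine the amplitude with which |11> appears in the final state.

|11> carries amplitude 1/2 + I/2 in the final state.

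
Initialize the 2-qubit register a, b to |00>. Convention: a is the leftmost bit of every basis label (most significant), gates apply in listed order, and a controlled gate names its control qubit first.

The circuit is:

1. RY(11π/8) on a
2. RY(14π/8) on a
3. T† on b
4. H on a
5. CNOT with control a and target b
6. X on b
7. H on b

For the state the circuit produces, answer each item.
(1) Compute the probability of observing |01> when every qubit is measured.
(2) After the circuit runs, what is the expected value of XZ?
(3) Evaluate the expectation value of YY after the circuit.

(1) The probability of measuring |01> is -sqrt(2)*sin(5*pi/16)*cos(5*pi/16)/4 - sqrt(1/2 - sqrt(2)/4)*sqrt(sqrt(2)/4 + 1/2)*cos(5*pi/16)**2/2 + cos(5*pi/16)**2/4 + sqrt(1/2 - sqrt(2)/4)*sqrt(sqrt(2)/4 + 1/2)*sin(5*pi/16)**2/2 + sin(5*pi/16)**2/4.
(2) The observable XZ averages to -4*sqrt(1/2 - sqrt(2)/4)*sqrt(sqrt(2)/4 + 1/2)*sin(5*pi/16)*cos(5*pi/16) - sqrt(2)*sin(5*pi/16)**2/2 + sqrt(2)*cos(5*pi/16)**2/2.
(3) In the final state, YY has expectation -sqrt(2)*cos(5*pi/16)**2/2 + sqrt(2)*sin(5*pi/16)**2/2 + 4*sqrt(1/2 - sqrt(2)/4)*sqrt(sqrt(2)/4 + 1/2)*sin(5*pi/16)*cos(5*pi/16).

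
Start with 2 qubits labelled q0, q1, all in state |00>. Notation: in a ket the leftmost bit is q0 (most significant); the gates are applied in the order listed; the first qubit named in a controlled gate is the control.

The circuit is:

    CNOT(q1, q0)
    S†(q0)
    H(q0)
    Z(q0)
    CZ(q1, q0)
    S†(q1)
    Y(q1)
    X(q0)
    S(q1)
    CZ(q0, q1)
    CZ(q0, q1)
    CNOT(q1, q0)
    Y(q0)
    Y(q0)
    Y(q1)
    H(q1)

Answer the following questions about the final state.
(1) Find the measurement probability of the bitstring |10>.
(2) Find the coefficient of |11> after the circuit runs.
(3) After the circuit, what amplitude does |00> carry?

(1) A full measurement returns |10> with probability 1/4.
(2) |11> carries amplitude -I/2 in the final state.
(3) |00> carries amplitude I/2 in the final state.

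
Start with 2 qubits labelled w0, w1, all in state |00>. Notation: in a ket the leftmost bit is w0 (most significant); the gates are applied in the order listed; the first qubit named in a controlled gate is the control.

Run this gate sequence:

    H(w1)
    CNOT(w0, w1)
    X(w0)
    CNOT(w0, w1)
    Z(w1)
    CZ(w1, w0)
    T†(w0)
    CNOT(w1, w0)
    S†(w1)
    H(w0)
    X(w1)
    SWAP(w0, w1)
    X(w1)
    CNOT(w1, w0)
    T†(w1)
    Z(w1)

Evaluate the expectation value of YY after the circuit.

In the final state, YY has expectation sqrt(2)/2.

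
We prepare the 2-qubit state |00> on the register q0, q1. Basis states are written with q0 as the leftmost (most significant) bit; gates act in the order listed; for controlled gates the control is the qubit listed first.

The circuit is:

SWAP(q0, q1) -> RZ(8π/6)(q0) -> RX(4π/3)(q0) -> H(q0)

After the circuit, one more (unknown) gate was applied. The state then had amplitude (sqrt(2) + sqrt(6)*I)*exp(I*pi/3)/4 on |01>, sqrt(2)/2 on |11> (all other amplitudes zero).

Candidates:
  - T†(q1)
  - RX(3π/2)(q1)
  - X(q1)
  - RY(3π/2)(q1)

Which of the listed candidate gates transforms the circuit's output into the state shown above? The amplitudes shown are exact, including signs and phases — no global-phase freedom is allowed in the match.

The unique candidate consistent with the amplitudes is X(q1).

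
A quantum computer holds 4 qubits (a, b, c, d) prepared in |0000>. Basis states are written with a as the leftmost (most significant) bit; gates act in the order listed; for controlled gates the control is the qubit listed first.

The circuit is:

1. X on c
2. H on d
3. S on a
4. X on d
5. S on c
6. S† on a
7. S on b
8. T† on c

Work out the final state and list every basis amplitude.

After the circuit, the state carries amplitude sqrt(2)*exp(I*pi/4)/2 on |0010>, sqrt(2)*exp(I*pi/4)/2 on |0011>, and 0 on every other basis state.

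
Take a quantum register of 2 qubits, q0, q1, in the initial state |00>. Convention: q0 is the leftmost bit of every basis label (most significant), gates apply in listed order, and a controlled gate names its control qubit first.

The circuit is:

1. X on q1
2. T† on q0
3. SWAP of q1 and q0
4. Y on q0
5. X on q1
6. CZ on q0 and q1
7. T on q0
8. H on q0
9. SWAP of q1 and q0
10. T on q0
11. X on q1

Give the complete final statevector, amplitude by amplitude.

The final amplitudes are 0 on |00>, 0 on |01>, -sqrt(2)*exp(3*I*pi/4)/2 on |10>, -sqrt(2)*exp(3*I*pi/4)/2 on |11>.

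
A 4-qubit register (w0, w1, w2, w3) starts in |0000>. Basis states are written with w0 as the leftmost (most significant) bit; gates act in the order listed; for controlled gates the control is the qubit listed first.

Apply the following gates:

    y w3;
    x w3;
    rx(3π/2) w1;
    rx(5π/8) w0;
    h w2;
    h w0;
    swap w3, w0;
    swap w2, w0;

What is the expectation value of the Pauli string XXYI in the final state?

In the final state, XXYI has expectation 0.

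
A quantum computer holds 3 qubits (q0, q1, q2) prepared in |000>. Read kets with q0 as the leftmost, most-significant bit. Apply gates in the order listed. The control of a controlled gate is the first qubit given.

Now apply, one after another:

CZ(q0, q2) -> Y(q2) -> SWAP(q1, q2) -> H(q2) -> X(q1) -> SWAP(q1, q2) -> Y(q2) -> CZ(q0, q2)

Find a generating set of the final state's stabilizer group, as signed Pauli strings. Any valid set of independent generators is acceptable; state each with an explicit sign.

The final state is stabilized by the group generated by +IXI, +ZII, -IIZ; other independent generating sets are equally valid.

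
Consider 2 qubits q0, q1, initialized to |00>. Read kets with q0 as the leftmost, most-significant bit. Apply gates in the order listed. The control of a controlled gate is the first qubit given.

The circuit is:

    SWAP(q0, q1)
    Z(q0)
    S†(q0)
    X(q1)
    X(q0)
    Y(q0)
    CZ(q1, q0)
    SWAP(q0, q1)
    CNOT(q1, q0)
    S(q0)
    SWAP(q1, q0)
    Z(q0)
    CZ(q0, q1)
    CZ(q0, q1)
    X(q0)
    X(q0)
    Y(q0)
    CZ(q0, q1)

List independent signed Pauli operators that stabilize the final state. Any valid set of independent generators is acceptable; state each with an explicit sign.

One valid set of independent stabilizer generators is -ZI, -IZ (any independent generating set of the same group is equally correct). Key observation: the block from step 15 through step 16 cancels to the identity and can be dropped.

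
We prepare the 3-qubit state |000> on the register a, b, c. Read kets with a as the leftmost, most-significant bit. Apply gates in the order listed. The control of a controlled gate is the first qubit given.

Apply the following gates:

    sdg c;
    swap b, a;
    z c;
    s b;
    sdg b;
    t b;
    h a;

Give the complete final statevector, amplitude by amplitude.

The resulting statevector has amplitude sqrt(2)/2 on |000>, sqrt(2)/2 on |100>, and 0 on every other basis state. Key observation: gates 4-5 undo each other exactly, leaving only the rest of the circuit to track.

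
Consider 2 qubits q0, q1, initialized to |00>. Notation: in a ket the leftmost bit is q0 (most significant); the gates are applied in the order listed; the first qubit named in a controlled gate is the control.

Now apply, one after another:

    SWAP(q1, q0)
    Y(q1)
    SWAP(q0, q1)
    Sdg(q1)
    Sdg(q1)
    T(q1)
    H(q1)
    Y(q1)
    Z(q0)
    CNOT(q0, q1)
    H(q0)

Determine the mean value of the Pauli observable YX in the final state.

In the final state, YX has expectation 0.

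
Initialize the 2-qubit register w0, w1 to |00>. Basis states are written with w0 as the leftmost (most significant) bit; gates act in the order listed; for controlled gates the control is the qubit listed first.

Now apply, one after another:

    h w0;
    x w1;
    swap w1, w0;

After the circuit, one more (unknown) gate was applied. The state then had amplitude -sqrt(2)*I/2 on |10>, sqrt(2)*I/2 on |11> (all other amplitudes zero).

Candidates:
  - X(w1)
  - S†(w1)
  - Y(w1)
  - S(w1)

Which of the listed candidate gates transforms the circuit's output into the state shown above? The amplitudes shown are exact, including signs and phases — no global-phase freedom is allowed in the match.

The unique candidate consistent with the amplitudes is Y(w1).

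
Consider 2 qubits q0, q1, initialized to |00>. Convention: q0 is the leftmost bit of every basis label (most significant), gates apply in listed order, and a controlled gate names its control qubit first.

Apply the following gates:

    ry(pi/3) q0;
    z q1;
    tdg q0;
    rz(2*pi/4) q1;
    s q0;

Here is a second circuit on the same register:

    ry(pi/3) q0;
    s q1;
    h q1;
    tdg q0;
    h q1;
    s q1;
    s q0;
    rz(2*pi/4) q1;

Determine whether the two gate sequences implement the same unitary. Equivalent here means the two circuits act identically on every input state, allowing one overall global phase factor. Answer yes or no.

Yes, they are equivalent — the unitaries differ by at most a global phase.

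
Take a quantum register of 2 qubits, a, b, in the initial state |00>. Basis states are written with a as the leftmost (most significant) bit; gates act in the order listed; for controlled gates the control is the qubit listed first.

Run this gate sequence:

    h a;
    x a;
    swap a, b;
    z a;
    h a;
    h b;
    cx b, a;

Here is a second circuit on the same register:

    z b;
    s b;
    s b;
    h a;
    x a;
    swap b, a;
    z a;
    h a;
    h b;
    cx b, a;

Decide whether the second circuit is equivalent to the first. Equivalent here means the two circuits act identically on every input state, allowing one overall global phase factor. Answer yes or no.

Yes: on every input state the two circuits agree up to one overall phase factor.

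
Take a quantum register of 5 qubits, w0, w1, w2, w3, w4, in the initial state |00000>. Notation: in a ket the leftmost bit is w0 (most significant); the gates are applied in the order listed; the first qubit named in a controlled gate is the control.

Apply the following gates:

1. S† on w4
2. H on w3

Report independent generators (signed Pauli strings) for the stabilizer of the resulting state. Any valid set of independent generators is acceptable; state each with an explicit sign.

The final state is stabilized by the group generated by +IIIXI, +ZIIII, +IZIII, +IIZII, +IIIIZ; other independent generating sets are equally valid.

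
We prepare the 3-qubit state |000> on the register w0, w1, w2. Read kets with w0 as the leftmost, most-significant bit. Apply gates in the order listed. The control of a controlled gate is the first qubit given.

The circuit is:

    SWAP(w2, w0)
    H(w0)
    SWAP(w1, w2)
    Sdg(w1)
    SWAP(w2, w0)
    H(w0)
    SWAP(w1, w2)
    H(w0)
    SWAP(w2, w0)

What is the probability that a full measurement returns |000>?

The probability of measuring |000> is 1/2.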